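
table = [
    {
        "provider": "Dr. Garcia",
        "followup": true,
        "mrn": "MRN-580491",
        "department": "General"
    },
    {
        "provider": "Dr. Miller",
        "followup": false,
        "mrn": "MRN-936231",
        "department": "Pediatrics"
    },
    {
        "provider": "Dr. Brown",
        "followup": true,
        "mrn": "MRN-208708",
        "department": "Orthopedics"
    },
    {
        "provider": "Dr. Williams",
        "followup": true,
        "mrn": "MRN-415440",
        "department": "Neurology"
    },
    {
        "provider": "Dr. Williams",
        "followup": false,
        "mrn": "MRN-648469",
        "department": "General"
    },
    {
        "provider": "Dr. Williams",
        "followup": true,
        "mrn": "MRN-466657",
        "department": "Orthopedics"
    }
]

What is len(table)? 6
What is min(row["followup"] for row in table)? False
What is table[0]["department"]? "General"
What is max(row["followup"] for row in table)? True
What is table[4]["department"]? "General"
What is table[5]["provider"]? "Dr. Williams"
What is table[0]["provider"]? "Dr. Garcia"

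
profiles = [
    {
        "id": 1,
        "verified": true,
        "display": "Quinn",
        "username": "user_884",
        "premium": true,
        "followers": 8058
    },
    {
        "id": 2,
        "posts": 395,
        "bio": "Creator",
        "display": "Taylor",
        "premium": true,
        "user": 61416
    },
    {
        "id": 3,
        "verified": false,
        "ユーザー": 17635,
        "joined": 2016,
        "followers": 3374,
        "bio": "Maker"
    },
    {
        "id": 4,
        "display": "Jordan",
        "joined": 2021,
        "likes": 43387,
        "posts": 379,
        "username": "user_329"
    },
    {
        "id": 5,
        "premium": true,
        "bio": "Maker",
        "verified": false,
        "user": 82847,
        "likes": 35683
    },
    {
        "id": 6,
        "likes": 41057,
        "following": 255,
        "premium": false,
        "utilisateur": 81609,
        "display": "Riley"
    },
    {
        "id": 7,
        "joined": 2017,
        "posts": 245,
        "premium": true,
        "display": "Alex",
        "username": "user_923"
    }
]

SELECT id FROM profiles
[1, 2, 3, 4, 5, 6, 7]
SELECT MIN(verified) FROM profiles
False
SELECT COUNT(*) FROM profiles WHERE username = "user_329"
1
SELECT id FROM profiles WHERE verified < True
[3, 5]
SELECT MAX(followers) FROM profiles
8058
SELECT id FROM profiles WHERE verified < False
[]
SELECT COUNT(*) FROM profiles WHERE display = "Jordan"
1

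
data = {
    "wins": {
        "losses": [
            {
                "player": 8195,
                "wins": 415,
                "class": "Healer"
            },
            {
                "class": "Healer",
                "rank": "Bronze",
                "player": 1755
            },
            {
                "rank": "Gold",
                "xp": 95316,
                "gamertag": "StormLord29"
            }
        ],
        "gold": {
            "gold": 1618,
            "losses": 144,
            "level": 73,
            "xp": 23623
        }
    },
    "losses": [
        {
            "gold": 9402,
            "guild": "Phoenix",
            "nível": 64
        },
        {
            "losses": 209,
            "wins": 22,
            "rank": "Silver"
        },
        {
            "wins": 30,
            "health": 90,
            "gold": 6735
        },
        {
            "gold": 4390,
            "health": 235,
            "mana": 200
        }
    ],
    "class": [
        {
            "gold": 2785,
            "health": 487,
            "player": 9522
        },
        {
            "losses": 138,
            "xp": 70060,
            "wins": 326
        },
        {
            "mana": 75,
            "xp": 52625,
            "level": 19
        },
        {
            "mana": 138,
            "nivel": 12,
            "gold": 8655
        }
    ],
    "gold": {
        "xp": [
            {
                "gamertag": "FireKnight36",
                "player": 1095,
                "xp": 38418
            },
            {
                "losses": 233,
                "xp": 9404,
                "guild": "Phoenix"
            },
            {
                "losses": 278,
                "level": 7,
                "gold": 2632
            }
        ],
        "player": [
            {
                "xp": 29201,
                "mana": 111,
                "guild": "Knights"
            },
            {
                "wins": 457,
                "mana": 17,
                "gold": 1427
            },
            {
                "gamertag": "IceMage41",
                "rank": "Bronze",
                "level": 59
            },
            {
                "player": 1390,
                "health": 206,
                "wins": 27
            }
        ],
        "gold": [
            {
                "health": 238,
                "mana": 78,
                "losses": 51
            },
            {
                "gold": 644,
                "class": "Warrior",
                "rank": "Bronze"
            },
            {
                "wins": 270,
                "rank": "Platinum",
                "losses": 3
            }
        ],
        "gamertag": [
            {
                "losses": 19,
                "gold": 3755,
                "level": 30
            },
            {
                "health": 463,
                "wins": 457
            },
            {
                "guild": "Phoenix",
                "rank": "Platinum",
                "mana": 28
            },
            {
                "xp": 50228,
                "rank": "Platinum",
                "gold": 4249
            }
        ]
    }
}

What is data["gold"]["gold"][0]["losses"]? 51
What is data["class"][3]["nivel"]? 12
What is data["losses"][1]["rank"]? "Silver"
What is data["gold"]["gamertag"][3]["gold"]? 4249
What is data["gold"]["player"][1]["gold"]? 1427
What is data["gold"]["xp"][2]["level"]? 7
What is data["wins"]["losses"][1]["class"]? "Healer"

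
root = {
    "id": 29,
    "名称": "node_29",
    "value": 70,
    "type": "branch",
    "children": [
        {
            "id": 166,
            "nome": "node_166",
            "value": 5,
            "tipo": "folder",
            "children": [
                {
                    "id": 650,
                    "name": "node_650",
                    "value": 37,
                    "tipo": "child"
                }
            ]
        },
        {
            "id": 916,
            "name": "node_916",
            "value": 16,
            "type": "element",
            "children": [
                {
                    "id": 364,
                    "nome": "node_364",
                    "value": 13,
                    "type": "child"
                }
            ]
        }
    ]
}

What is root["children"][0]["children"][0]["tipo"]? "child"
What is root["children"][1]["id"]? 916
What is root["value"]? 70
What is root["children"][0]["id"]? 166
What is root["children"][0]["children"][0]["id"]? 650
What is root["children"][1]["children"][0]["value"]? 13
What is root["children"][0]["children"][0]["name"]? "node_650"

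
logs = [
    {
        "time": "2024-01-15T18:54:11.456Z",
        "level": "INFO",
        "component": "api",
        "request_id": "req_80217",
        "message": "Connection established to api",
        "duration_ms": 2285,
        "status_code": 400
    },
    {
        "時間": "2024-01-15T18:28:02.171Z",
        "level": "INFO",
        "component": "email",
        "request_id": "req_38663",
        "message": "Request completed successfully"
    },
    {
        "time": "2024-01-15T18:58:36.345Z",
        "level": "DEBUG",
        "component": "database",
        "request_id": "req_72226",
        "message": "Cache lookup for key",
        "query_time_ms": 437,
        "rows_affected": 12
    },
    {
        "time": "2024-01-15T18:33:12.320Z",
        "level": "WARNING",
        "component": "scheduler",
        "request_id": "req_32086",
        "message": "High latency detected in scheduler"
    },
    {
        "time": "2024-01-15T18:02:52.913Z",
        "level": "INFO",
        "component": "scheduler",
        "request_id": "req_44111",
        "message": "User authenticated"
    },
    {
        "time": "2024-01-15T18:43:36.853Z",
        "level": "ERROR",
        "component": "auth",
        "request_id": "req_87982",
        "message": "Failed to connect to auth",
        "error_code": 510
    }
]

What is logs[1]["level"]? "INFO"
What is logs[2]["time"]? "2024-01-15T18:58:36.345Z"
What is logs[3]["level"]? "WARNING"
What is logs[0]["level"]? "INFO"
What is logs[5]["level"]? "ERROR"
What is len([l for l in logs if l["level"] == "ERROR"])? 1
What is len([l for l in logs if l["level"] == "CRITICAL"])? 0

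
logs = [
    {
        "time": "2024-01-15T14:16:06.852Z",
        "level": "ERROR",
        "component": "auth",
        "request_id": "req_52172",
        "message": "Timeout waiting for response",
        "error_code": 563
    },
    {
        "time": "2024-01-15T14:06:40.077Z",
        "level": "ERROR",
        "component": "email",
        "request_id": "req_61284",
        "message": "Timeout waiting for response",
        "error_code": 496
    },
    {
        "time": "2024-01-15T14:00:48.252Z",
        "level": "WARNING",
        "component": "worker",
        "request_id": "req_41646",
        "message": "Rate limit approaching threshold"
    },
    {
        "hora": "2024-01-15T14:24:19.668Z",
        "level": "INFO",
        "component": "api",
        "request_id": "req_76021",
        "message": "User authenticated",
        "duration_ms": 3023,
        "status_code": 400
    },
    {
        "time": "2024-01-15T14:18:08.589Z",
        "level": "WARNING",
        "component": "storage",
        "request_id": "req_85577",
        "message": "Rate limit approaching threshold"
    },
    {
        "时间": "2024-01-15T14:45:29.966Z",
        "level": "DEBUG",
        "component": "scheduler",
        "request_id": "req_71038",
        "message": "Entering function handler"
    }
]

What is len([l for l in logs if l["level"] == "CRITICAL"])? 0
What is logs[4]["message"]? "Rate limit approaching threshold"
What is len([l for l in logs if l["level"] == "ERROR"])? 2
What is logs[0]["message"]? "Timeout waiting for response"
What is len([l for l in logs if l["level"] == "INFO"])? 1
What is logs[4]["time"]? "2024-01-15T14:18:08.589Z"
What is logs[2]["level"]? "WARNING"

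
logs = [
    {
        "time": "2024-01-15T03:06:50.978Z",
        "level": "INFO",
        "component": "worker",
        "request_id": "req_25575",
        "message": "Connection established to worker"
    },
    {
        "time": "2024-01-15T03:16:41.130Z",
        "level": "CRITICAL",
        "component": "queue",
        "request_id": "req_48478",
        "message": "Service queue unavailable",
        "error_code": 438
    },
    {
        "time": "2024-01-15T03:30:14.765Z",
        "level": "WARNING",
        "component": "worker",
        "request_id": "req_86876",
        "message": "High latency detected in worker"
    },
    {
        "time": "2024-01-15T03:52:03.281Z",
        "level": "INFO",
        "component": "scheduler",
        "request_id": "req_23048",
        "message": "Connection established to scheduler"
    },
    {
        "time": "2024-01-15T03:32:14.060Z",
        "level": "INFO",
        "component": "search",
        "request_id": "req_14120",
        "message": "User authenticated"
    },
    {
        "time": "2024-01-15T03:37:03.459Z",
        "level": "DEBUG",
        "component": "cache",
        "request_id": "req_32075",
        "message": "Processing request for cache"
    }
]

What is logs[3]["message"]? "Connection established to scheduler"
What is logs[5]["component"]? "cache"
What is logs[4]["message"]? "User authenticated"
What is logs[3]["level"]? "INFO"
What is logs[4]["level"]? "INFO"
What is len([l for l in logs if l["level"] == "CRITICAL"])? 1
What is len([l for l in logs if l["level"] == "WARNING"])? 1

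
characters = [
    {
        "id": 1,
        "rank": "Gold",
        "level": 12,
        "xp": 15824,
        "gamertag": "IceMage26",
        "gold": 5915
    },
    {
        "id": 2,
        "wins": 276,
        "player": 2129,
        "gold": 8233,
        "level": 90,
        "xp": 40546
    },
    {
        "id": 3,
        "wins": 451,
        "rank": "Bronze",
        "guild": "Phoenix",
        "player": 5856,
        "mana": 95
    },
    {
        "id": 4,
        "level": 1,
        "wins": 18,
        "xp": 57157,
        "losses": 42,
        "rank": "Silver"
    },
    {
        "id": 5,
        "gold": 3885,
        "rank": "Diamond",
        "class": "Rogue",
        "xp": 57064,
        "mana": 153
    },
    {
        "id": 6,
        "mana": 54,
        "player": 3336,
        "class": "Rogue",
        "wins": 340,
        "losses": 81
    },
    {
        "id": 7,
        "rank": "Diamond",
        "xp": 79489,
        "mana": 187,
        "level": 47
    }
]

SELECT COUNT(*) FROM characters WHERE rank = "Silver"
1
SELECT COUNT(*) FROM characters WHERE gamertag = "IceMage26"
1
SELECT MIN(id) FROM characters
1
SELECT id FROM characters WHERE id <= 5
[1, 2, 3, 4, 5]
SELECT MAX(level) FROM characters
90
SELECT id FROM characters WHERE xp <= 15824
[1]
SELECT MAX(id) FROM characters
7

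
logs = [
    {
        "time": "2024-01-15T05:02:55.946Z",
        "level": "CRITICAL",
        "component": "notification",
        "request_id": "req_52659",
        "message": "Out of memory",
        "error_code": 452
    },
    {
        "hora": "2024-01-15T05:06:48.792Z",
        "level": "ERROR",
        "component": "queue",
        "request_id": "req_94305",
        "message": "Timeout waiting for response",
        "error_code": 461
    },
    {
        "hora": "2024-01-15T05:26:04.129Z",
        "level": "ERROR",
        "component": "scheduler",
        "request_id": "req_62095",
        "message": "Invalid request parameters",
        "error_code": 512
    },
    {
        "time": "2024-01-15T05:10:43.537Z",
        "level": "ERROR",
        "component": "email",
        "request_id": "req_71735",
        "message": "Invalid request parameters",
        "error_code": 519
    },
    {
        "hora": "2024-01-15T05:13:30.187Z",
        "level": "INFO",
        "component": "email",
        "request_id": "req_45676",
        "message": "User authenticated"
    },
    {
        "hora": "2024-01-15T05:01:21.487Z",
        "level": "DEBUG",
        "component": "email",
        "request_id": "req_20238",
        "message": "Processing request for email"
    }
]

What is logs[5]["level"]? "DEBUG"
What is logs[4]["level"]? "INFO"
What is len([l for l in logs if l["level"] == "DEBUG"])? 1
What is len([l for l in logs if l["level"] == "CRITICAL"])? 1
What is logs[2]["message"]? "Invalid request parameters"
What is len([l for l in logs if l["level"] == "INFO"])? 1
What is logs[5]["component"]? "email"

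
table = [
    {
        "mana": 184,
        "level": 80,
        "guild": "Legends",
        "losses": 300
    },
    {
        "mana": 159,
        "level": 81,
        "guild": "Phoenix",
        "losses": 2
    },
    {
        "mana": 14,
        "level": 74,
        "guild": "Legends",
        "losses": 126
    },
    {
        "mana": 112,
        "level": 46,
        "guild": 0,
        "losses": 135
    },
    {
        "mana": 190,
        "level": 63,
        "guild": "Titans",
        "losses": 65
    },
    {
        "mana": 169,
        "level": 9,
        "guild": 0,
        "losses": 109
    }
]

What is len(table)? 6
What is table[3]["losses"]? 135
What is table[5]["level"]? 9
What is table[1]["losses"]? 2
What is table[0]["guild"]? "Legends"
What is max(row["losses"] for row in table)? 300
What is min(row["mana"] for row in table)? 14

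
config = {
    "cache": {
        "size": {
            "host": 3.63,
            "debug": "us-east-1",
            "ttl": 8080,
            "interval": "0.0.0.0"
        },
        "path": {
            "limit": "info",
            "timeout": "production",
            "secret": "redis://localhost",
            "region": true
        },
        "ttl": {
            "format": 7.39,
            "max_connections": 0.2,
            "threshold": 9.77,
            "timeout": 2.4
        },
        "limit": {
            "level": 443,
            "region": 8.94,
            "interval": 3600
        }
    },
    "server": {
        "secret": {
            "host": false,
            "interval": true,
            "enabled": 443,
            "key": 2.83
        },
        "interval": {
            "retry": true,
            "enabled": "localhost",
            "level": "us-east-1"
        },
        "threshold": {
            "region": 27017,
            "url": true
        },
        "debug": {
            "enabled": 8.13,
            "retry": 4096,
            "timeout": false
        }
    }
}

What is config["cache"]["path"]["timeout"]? "production"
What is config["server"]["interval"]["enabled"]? "localhost"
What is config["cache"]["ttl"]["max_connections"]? 0.2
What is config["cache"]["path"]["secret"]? "redis://localhost"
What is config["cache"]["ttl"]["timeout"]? 2.4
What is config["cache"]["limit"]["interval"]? 3600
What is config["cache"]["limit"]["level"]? 443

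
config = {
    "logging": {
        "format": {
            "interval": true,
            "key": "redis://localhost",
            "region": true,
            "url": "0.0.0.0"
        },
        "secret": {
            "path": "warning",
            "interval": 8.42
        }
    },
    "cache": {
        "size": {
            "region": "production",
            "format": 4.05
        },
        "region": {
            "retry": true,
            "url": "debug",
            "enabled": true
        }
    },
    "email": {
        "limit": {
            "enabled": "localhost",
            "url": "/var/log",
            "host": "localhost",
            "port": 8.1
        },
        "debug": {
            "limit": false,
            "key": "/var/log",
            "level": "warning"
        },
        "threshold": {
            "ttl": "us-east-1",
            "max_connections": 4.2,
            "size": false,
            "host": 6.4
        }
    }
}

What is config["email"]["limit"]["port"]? 8.1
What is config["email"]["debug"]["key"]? "/var/log"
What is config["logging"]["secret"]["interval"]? 8.42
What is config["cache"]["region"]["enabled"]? True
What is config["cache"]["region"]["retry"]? True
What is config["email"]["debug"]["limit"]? False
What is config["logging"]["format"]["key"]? "redis://localhost"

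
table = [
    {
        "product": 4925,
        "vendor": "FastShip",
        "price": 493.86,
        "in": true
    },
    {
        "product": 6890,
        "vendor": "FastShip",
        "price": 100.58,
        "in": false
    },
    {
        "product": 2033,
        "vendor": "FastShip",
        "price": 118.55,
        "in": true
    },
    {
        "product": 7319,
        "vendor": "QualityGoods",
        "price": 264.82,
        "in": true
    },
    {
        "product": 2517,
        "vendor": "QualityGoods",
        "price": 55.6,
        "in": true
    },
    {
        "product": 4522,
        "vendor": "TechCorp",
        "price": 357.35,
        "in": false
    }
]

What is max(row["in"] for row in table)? True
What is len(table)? 6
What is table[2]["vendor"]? "FastShip"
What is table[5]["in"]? False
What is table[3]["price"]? 264.82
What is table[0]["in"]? True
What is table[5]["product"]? 4522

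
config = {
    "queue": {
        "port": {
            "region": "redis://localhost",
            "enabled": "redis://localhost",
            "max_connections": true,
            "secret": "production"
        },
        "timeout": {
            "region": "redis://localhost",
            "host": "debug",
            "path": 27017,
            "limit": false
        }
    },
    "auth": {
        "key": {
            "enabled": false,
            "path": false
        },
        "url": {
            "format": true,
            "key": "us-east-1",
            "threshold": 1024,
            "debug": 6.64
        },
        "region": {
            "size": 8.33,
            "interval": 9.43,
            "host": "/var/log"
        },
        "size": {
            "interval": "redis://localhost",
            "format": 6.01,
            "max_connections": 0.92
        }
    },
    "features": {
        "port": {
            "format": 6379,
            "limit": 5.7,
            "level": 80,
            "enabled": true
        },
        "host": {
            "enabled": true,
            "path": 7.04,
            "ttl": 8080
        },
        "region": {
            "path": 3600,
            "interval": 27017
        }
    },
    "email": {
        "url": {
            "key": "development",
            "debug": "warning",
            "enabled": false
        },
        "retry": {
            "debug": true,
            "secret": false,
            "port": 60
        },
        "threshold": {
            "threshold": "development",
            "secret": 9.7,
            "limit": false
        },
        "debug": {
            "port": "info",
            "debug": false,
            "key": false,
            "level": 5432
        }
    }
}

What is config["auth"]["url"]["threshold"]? 1024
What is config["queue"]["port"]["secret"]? "production"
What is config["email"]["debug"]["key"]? False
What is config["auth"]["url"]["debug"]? 6.64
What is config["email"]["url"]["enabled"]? False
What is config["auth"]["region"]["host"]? "/var/log"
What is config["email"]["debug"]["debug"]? False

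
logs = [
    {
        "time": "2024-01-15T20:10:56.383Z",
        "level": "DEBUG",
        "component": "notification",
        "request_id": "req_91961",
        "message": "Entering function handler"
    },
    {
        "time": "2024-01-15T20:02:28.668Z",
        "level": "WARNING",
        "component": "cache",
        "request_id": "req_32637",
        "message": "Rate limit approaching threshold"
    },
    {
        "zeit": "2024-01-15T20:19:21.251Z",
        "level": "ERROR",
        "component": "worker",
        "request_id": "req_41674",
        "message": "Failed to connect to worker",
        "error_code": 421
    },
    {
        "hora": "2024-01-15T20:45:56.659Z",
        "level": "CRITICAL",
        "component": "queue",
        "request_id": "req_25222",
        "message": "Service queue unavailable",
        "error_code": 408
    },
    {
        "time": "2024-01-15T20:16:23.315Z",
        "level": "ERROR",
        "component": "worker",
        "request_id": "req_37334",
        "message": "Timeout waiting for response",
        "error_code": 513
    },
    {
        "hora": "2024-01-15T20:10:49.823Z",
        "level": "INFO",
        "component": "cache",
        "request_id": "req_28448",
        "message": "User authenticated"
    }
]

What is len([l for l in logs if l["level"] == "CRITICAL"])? 1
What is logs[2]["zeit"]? "2024-01-15T20:19:21.251Z"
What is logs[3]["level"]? "CRITICAL"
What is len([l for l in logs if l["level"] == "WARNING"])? 1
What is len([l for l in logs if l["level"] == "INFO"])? 1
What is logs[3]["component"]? "queue"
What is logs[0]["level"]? "DEBUG"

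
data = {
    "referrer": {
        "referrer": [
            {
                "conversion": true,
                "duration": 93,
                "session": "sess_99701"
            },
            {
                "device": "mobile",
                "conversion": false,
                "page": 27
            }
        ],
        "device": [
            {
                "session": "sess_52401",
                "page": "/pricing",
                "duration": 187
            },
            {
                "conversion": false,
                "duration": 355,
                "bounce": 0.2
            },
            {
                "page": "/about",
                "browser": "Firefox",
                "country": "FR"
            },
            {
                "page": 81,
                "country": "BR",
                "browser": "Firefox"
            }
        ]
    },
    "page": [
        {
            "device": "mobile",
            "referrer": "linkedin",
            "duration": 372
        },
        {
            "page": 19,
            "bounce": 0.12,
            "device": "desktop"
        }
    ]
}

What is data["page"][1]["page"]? 19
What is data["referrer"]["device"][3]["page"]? 81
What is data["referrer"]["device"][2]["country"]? "FR"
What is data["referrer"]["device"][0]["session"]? "sess_52401"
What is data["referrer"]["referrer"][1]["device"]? "mobile"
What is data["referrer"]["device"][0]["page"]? "/pricing"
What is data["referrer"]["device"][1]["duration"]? 355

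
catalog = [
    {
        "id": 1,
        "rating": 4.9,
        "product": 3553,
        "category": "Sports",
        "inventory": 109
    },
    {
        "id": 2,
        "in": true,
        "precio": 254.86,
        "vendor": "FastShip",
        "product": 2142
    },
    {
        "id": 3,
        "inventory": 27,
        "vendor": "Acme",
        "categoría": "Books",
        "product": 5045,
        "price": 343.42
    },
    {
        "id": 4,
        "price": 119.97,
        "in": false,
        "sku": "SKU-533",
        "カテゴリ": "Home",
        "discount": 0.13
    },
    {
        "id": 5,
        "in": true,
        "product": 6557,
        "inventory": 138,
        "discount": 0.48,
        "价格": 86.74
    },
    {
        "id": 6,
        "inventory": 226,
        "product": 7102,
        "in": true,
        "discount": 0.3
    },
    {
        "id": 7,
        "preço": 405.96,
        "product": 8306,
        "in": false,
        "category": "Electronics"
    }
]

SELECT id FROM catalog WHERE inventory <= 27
[3]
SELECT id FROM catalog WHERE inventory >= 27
[1, 3, 5, 6]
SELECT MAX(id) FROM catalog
7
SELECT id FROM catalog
[1, 2, 3, 4, 5, 6, 7]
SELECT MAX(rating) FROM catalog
4.9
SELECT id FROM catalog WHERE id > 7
[]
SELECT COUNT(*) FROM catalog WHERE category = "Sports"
1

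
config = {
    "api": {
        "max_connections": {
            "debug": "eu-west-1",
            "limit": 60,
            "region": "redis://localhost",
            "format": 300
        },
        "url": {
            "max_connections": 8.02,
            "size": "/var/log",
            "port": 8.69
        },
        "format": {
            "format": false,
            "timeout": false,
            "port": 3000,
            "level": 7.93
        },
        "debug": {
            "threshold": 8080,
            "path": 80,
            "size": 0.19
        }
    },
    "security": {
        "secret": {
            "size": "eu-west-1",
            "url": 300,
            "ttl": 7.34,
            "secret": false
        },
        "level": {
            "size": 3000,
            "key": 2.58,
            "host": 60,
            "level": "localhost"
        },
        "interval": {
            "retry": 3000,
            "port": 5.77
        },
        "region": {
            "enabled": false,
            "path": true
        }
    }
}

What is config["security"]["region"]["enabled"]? False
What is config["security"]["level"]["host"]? 60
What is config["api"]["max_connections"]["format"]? 300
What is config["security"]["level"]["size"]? 3000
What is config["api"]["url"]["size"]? "/var/log"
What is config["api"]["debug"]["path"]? 80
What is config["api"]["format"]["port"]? 3000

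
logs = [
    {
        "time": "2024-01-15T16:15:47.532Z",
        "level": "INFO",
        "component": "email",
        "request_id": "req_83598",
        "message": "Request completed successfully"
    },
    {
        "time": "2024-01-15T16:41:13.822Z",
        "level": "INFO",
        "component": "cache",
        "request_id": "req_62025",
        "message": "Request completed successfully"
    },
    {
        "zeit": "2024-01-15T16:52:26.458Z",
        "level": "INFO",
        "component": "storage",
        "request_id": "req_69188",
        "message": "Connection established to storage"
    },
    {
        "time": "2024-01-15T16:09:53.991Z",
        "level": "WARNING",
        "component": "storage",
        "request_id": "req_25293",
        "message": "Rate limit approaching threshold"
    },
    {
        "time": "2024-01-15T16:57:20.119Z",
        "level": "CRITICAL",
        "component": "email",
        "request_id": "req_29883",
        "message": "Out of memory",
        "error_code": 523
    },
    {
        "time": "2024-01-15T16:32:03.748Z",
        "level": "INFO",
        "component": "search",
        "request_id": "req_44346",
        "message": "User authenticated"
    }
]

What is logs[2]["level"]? "INFO"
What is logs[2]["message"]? "Connection established to storage"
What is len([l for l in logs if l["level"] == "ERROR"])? 0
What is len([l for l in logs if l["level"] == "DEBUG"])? 0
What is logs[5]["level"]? "INFO"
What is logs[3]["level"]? "WARNING"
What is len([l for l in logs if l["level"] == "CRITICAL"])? 1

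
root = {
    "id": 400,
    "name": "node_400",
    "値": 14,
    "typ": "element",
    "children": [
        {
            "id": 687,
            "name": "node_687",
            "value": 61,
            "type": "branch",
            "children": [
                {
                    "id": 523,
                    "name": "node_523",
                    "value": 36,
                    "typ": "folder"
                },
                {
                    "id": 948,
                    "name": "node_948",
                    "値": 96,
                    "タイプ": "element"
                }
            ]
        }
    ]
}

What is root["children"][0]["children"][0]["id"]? 523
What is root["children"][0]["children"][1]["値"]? 96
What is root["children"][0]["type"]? "branch"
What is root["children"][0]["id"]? 687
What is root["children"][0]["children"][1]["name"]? "node_948"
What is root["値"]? 14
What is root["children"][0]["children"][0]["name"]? "node_523"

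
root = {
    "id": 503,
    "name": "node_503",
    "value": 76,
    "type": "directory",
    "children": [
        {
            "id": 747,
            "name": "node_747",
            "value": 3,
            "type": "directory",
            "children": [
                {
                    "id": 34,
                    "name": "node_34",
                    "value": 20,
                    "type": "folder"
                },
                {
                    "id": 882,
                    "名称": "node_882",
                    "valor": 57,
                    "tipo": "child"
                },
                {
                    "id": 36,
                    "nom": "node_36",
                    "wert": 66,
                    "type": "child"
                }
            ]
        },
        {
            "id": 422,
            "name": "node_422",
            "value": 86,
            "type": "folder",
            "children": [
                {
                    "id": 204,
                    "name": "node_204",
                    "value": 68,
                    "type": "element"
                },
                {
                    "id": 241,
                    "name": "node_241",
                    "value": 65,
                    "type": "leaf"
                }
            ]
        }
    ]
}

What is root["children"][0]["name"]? "node_747"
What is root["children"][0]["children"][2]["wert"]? 66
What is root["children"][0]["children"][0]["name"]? "node_34"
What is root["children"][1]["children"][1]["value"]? 65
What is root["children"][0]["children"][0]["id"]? 34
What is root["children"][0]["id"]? 747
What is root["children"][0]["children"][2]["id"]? 36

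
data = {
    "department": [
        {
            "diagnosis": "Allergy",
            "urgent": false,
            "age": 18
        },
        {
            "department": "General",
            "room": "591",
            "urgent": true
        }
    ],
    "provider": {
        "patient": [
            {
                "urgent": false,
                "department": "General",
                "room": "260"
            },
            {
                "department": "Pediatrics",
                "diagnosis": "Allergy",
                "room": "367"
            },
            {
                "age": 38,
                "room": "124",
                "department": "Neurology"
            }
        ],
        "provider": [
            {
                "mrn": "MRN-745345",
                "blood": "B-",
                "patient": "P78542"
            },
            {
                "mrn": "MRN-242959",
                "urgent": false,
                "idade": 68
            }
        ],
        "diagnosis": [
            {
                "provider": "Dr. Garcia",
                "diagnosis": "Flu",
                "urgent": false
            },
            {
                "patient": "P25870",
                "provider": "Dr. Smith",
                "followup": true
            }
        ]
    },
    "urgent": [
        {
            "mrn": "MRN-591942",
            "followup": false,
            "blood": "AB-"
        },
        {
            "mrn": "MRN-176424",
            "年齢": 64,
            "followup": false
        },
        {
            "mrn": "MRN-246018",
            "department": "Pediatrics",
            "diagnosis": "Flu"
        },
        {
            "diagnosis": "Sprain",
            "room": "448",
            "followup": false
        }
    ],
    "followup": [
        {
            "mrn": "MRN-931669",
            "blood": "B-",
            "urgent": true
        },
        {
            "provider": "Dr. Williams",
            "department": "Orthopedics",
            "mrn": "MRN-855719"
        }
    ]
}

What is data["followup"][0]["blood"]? "B-"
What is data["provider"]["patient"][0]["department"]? "General"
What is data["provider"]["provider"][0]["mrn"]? "MRN-745345"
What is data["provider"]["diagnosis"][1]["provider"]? "Dr. Smith"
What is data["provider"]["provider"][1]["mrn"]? "MRN-242959"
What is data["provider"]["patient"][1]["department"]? "Pediatrics"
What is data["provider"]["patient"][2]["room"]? "124"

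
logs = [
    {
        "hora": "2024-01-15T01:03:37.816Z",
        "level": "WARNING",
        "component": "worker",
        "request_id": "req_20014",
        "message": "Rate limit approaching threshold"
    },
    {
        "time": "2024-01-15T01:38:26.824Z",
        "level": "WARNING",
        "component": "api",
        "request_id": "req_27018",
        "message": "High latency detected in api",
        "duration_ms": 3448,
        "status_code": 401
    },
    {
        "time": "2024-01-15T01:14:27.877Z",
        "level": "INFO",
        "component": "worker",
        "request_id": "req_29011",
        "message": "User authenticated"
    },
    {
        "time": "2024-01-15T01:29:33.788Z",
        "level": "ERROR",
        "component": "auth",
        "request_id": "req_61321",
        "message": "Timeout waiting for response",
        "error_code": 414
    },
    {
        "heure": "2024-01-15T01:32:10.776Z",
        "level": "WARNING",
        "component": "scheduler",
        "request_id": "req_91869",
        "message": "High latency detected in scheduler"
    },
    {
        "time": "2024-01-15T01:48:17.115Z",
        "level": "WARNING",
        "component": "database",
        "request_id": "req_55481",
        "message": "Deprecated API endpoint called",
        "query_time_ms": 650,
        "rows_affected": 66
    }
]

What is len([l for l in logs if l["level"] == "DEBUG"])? 0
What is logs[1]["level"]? "WARNING"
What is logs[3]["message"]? "Timeout waiting for response"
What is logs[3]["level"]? "ERROR"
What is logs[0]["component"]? "worker"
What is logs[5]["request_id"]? "req_55481"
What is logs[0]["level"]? "WARNING"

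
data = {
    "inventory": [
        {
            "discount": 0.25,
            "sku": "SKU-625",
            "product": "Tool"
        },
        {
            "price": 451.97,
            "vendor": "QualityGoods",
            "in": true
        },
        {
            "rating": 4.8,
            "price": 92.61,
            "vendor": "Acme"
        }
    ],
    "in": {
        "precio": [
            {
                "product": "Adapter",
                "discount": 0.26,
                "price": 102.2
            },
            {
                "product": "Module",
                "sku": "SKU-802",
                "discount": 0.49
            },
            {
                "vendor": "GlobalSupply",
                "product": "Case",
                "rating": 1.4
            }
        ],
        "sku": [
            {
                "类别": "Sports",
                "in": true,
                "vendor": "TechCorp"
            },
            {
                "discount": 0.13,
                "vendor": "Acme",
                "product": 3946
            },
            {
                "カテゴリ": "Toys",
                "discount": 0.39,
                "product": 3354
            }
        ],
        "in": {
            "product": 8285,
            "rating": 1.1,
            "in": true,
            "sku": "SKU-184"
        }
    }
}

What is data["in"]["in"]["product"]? 8285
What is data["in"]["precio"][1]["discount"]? 0.49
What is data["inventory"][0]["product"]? "Tool"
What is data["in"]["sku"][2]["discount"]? 0.39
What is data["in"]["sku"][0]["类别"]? "Sports"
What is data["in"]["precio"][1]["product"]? "Module"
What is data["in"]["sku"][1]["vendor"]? "Acme"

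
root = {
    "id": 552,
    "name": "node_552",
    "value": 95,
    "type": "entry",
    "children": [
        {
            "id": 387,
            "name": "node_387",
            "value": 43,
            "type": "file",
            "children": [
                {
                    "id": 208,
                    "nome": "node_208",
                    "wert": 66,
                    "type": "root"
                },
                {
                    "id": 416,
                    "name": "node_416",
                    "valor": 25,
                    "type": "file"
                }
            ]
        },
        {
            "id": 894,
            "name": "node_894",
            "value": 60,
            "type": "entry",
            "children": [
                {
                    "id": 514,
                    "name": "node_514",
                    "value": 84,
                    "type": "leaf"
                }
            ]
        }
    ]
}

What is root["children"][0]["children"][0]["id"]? 208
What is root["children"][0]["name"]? "node_387"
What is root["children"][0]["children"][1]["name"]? "node_416"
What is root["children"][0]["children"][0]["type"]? "root"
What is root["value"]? 95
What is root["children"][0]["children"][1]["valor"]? 25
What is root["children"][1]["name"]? "node_894"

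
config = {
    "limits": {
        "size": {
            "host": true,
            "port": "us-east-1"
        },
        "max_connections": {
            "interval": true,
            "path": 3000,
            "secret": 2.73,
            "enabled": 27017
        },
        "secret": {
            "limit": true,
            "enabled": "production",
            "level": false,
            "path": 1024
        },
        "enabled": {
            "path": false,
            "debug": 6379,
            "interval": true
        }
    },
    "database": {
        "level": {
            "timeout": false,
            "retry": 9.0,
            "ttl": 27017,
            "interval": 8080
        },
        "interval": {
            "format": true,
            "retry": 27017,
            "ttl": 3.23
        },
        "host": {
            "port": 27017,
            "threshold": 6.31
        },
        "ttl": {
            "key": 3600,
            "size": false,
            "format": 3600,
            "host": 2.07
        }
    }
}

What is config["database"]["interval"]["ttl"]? 3.23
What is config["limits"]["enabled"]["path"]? False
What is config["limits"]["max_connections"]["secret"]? 2.73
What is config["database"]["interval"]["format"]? True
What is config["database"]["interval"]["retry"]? 27017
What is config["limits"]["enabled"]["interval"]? True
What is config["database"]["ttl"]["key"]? 3600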